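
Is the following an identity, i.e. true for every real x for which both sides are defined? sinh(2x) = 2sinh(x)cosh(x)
Claim: sinh(2x) = 2sinh(x)cosh(x).
Reasoning: 2sinh(x)cosh(x) = 2 · (e^x - e^-x)/2 · (e^x + e^-x)/2 = (e^(2x) - e^(-2x))/2 = sinh(2x).
So the two sides agree for every real x for which both sides are defined.

Conclusion: Yes, this is an identity.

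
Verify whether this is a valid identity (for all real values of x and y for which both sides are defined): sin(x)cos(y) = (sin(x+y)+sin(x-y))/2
Claim: sin(x)cos(y) = (sin(x+y)+sin(x-y))/2.
Reasoning: sin(x+y) = sin(x)cos(y) + cos(x)sin(y) and sin(x-y) = sin(x)cos(y) - cos(x)sin(y). Adding, sin(x+y) + sin(x-y) = 2sin(x)cos(y); divide by 2.
So the two sides agree for all real values of x and y for which both sides are defined.

Conclusion: Yes, this is an identity.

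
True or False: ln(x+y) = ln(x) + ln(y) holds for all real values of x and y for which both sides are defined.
Claim: ln(x+y) = ln(x) + ln(y).
Test a specific point where both sides are defined: x = 3, y = 4.
LHS = ln(x+y) ≈ 1.9459
RHS = ln(x) + ln(y) ≈ 2.4849
Since 1.9459 ≠ 2.4849, the equation fails at this point, so it cannot hold for all real values of x and y for which both sides are defined.
ln(x) + ln(y) = ln(xy), not ln(x+y).

Conclusion: False.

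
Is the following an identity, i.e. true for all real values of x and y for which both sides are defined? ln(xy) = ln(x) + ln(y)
Claim: ln(xy) = ln(x) + ln(y).
Reasoning: Both sides are simultaneously defined only when x, y > 0. Write x = e^p, y = e^q (p = ln x, q = ln y). Then xy = e^p · e^q = e^(p+q), so ln(xy) = p + q = ln(x) + ln(y).
So the two sides agree for all real values of x and y for which both sides are defined.

Conclusion: Yes, this is an identity.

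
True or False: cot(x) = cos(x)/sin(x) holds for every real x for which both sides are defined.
True.

Claim: cot(x) = cos(x)/sin(x).
Reasoning: cot(x) is defined as 1/tan(x) = 1/(sin(x)/cos(x)) = cos(x)/sin(x), wherever sin(x) ≠ 0.
So the two sides agree for every real x for which both sides are defined.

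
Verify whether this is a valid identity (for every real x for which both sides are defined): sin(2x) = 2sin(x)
Claim: sin(2x) = 2sin(x).
Test a specific point where both sides are defined: x = -π/3.
LHS = sin(2x) ≈ -0.8660
RHS = 2sin(x) ≈ -1.7321
Since -0.8660 ≠ -1.7321, the equation fails at this point, so it cannot hold for every real x for which both sides are defined.
The correct double-angle formula is sin(2x) = 2sin(x)cos(x).

Conclusion: No, this is NOT an identity.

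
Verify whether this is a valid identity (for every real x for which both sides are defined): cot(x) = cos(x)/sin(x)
Yes, this is an identity.

Claim: cot(x) = cos(x)/sin(x).
Reasoning: cot(x) is defined as 1/tan(x) = 1/(sin(x)/cos(x)) = cos(x)/sin(x), wherever sin(x) ≠ 0.
So the two sides agree for every real x for which both sides are defined.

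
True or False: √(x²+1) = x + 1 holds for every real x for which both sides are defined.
False.

Claim: √(x²+1) = x + 1.
Test a specific point where both sides are defined: x = 1/2.
LHS = √(x²+1) ≈ 1.1180
RHS = x + 1 ≈ 1.5000
Since 1.1180 ≠ 1.5000, the equation fails at this point, so it cannot hold for every real x for which both sides are defined.
(x+1)² = x² + 2x + 1 ≠ x² + 1 unless x = 0.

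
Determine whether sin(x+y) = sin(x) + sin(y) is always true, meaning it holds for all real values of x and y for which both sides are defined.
No, this is NOT an identity.

Claim: sin(x+y) = sin(x) + sin(y).
Test a specific point where both sides are defined: x = -π/3, y = -π/2.
LHS = sin(x+y) ≈ -0.5000
RHS = sin(x) + sin(y) ≈ -1.8660
Since -0.5000 ≠ -1.8660, the equation fails at this point, so it cannot hold for all real values of x and y for which both sides are defined.
The correct expansion is sin(x+y) = sin(x)cos(y) + cos(x)sin(y); sine is not additive.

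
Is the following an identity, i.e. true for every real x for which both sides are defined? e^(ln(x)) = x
Claim: e^(ln(x)) = x.
Reasoning: For x > 0, ln(x) is by definition the exponent p such that e^p = x. Raising e to that exponent therefore returns x: e^(ln x) = x.
So the two sides agree for every real x for which both sides are defined.

Conclusion: Yes, this is an identity.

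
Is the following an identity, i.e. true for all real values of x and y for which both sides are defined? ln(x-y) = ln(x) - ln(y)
Claim: ln(x-y) = ln(x) - ln(y).
Test a specific point where both sides are defined: x = 3/2, y = 1/2.
LHS = ln(x-y) ≈ 0.0000
RHS = ln(x) - ln(y) ≈ 1.0986
Since 0.0000 ≠ 1.0986, the equation fails at this point, so it cannot hold for all real values of x and y for which both sides are defined.
ln(x) - ln(y) = ln(x/y), not ln(x-y).

Conclusion: No, this is NOT an identity.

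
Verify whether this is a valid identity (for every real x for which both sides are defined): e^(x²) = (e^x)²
Claim: e^(x²) = (e^x)².
Test a specific point where both sides are defined: x = 3/2.
LHS = e^(x²) ≈ 9.4877
RHS = (e^x)² ≈ 20.0855
Since 9.4877 ≠ 20.0855, the equation fails at this point, so it cannot hold for every real x for which both sides are defined.
(e^x)² = e^(2x), and 2x ≠ x² in general.

Conclusion: No, this is NOT an identity.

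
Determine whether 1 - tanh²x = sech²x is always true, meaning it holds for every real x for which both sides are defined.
Yes, this is an identity.

Claim: 1 - tanh²x = sech²x.
Reasoning: Divide cosh²x - sinh²x = 1 through by cosh²x (never zero): 1 - tanh²x = 1/cosh²x = sech²x.
So the two sides agree for every real x for which both sides are defined.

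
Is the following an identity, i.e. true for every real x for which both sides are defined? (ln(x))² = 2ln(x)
No, this is NOT an identity.

Claim: (ln(x))² = 2ln(x).
Test a specific point where both sides are defined: x = 4.
LHS = (ln(x))² ≈ 1.9218
RHS = 2ln(x) ≈ 2.7726
Since 1.9218 ≠ 2.7726, the equation fails at this point, so it cannot hold for every real x for which both sides are defined.
2ln(x) equals ln(x²), which is not the same as (ln x)².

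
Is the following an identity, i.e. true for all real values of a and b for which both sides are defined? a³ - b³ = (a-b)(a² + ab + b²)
Yes, this is an identity.

Claim: a³ - b³ = (a-b)(a² + ab + b²).
Reasoning: Expand the right side: (a-b)(a² + ab + b²) = a³ + a²b + ab² - a²b - ab² - b³ = a³ - b³ (the middle terms cancel in pairs).
So the two sides agree for all real values of a and b for which both sides are defined.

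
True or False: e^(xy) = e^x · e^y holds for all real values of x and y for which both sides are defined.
Claim: e^(xy) = e^x · e^y.
Test a specific point where both sides are defined: x = -3, y = -2.
LHS = e^(xy) ≈ 403.4288
RHS = e^x · e^y ≈ 0.0067
Since 403.4288 ≠ 0.0067, the equation fails at this point, so it cannot hold for all real values of x and y for which both sides are defined.
e^x · e^y = e^(x+y), not e^(xy).

Conclusion: False.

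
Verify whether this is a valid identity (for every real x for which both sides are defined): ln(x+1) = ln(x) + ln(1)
No, this is NOT an identity.

Claim: ln(x+1) = ln(x) + ln(1).
Test a specific point where both sides are defined: x = 3.
LHS = ln(x+1) ≈ 1.3863
RHS = ln(x) + ln(1) ≈ 1.0986
Since 1.3863 ≠ 1.0986, the equation fails at this point, so it cannot hold for every real x for which both sides are defined.
ln(1) = 0, so the right side is just ln(x), which differs from ln(x+1).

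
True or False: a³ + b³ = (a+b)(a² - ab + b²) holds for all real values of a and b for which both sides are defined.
Claim: a³ + b³ = (a+b)(a² - ab + b²).
Reasoning: Expand the right side: (a+b)(a² - ab + b²) = a³ - a²b + ab² + a²b - ab² + b³ = a³ + b³ (the middle terms cancel in pairs).
So the two sides agree for all real values of a and b for which both sides are defined.

Conclusion: True.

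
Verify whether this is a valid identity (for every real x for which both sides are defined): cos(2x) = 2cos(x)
No, this is NOT an identity.

Claim: cos(2x) = 2cos(x).
Test a specific point where both sides are defined: x = 3π/4.
LHS = cos(2x) ≈ 0.0000
RHS = 2cos(x) ≈ -1.4142
Since 0.0000 ≠ -1.4142, the equation fails at this point, so it cannot hold for every real x for which both sides are defined.
The correct double-angle formula is cos(2x) = cos²x - sin²x.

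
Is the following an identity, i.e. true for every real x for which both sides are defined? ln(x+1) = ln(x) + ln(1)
No, this is NOT an identity.

Claim: ln(x+1) = ln(x) + ln(1).
Test a specific point where both sides are defined: x = 2.
LHS = ln(x+1) ≈ 1.0986
RHS = ln(x) + ln(1) ≈ 0.6931
Since 1.0986 ≠ 0.6931, the equation fails at this point, so it cannot hold for every real x for which both sides are defined.
ln(1) = 0, so the right side is just ln(x), which differs from ln(x+1).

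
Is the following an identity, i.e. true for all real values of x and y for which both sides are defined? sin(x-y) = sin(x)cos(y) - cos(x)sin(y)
Yes, this is an identity.

Claim: sin(x-y) = sin(x)cos(y) - cos(x)sin(y).
Reasoning: Replace y by -y in sin(x+y) = sin(x)cos(y) + cos(x)sin(y) and use cos(-y) = cos(y), sin(-y) = -sin(y): sin(x-y) = sin(x)cos(y) - cos(x)sin(y).
So the two sides agree for all real values of x and y for which both sides are defined.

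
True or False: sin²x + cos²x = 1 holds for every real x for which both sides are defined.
True.

Claim: sin²x + cos²x = 1.
Reasoning: The point (cos x, sin x) lies on the unit circle X² + Y² = 1, so cos²x + sin²x = 1 for every real x.
So the two sides agree for every real x for which both sides are defined.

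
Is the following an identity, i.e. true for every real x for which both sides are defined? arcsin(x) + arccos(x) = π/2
Claim: arcsin(x) + arccos(x) = π/2.
Reasoning: Both sides are defined for -1 ≤ x ≤ 1. Let θ = arcsin(x), so sin θ = x and θ ∈ [-π/2, π/2]. Then cos(π/2 - θ) = sin θ = x and π/2 - θ ∈ [0, π], which is exactly the range of arccos, so arccos(x) = π/2 - θ. Adding: arcsin(x) + arccos(x) = θ + (π/2 - θ) = π/2.
So the two sides agree for every real x for which both sides are defined.

Conclusion: Yes, this is an identity.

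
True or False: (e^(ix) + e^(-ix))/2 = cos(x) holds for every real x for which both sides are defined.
Claim: (e^(ix) + e^(-ix))/2 = cos(x).
Reasoning: By Euler's formula e^(ix) = cos(x) + i·sin(x) and e^(-ix) = cos(x) - i·sin(x). Adding cancels the sine terms: e^(ix) + e^(-ix) = 2cos(x); divide by 2.
So the two sides agree for every real x for which both sides are defined.

Conclusion: True.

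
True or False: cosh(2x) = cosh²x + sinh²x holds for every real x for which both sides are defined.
True.

Claim: cosh(2x) = cosh²x + sinh²x.
Reasoning: cosh²x = (e^(2x) + 2 + e^(-2x))/4 and sinh²x = (e^(2x) - 2 + e^(-2x))/4. Adding gives (2e^(2x) + 2e^(-2x))/4 = (e^(2x) + e^(-2x))/2 = cosh(2x).
So the two sides agree for every real x for which both sides are defined.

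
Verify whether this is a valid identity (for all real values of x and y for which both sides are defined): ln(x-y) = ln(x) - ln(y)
Claim: ln(x-y) = ln(x) - ln(y).
Test a specific point where both sides are defined: x = 4, y = 1/2.
LHS = ln(x-y) ≈ 1.2528
RHS = ln(x) - ln(y) ≈ 2.0794
Since 1.2528 ≠ 2.0794, the equation fails at this point, so it cannot hold for all real values of x and y for which both sides are defined.
ln(x) - ln(y) = ln(x/y), not ln(x-y).

Conclusion: No, this is NOT an identity.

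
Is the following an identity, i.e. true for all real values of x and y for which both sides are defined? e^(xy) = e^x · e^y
No, this is NOT an identity.

Claim: e^(xy) = e^x · e^y.
Test a specific point where both sides are defined: x = 3/2, y = 5.
LHS = e^(xy) ≈ 1808.0424
RHS = e^x · e^y ≈ 665.1416
Since 1808.0424 ≠ 665.1416, the equation fails at this point, so it cannot hold for all real values of x and y for which both sides are defined.
e^x · e^y = e^(x+y), not e^(xy).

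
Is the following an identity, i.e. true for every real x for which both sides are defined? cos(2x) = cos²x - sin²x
Yes, this is an identity.

Claim: cos(2x) = cos²x - sin²x.
Reasoning: Put y = x in the addition formula cos(x+y) = cos(x)cos(y) - sin(x)sin(y): cos(2x) = cos²x - sin²x.
So the two sides agree for every real x for which both sides are defined.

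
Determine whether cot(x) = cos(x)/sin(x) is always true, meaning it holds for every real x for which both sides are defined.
Claim: cot(x) = cos(x)/sin(x).
Reasoning: cot(x) is defined as 1/tan(x) = 1/(sin(x)/cos(x)) = cos(x)/sin(x), wherever sin(x) ≠ 0.
So the two sides agree for every real x for which both sides are defined.

Conclusion: Yes, this is an identity.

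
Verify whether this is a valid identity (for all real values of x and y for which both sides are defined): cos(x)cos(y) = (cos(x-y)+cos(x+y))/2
Yes, this is an identity.

Claim: cos(x)cos(y) = (cos(x-y)+cos(x+y))/2.
Reasoning: cos(x-y) = cos(x)cos(y) + sin(x)sin(y) and cos(x+y) = cos(x)cos(y) - sin(x)sin(y). Adding, cos(x-y) + cos(x+y) = 2cos(x)cos(y); divide by 2.
So the two sides agree for all real values of x and y for which both sides are defined.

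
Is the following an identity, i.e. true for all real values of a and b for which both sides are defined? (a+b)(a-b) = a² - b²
Claim: (a+b)(a-b) = a² - b².
Reasoning: Expand: (a+b)(a-b) = a² - ab + ba - b² = a² - b² (the cross terms cancel).
So the two sides agree for all real values of a and b for which both sides are defined.

Conclusion: Yes, this is an identity.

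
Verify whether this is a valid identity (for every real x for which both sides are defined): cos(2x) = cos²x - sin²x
Yes, this is an identity.

Claim: cos(2x) = cos²x - sin²x.
Reasoning: Put y = x in the addition formula cos(x+y) = cos(x)cos(y) - sin(x)sin(y): cos(2x) = cos²x - sin²x.
So the two sides agree for every real x for which both sides are defined.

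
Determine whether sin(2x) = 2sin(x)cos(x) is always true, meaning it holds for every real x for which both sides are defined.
Yes, this is an identity.

Claim: sin(2x) = 2sin(x)cos(x).
Reasoning: Put y = x in the addition formula sin(x+y) = sin(x)cos(y) + cos(x)sin(y): sin(2x) = sin(x)cos(x) + cos(x)sin(x) = 2sin(x)cos(x).
So the two sides agree for every real x for which both sides are defined.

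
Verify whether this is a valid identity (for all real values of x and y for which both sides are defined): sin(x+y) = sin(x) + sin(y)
No, this is NOT an identity.

Claim: sin(x+y) = sin(x) + sin(y).
Test a specific point where both sides are defined: x = -π/4, y = 2π/3.
LHS = sin(x+y) ≈ 0.9659
RHS = sin(x) + sin(y) ≈ 0.1589
Since 0.9659 ≠ 0.1589, the equation fails at this point, so it cannot hold for all real values of x and y for which both sides are defined.
The correct expansion is sin(x+y) = sin(x)cos(y) + cos(x)sin(y); sine is not additive.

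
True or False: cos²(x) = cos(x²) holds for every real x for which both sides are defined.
False.

Claim: cos²(x) = cos(x²).
Test a specific point where both sides are defined: x = -π/3.
LHS = cos²(x) ≈ 0.2500
RHS = cos(x²) ≈ 0.4566
Since 0.2500 ≠ 0.4566, the equation fails at this point, so it cannot hold for every real x for which both sides are defined.
cos²(x) means (cos x)², squaring the output; cos(x²) squares the input. These are different functions.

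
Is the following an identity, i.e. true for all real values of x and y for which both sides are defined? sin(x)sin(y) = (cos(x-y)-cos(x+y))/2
Claim: sin(x)sin(y) = (cos(x-y)-cos(x+y))/2.
Reasoning: cos(x-y) = cos(x)cos(y) + sin(x)sin(y) and cos(x+y) = cos(x)cos(y) - sin(x)sin(y). Subtracting, cos(x-y) - cos(x+y) = 2sin(x)sin(y); divide by 2.
So the two sides agree for all real values of x and y for which both sides are defined.

Conclusion: Yes, this is an identity.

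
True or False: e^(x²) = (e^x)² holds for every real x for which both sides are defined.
False.

Claim: e^(x²) = (e^x)².
Test a specific point where both sides are defined: x = 1/2.
LHS = e^(x²) ≈ 1.2840
RHS = (e^x)² ≈ 2.7183
Since 1.2840 ≠ 2.7183, the equation fails at this point, so it cannot hold for every real x for which both sides are defined.
(e^x)² = e^(2x), and 2x ≠ x² in general.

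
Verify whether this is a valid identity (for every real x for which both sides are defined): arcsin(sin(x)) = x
Claim: arcsin(sin(x)) = x.
Test a specific point where both sides are defined: x = 2π/3.
LHS = arcsin(sin(x)) ≈ 1.0472
RHS = x ≈ 2.0944
Since 1.0472 ≠ 2.0944, the equation fails at this point, so it cannot hold for every real x for which both sides are defined.
arcsin only returns values in [-π/2, π/2], so arcsin(sin(x)) = x holds only for x in that interval, not for all real x.

Conclusion: No, this is NOT an identity.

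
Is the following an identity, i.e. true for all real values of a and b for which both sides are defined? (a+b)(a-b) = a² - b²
Claim: (a+b)(a-b) = a² - b².
Reasoning: Expand: (a+b)(a-b) = a² - ab + ba - b² = a² - b² (the cross terms cancel).
So the two sides agree for all real values of a and b for which both sides are defined.

Conclusion: Yes, this is an identity.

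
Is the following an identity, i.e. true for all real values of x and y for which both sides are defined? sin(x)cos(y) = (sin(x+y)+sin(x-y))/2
Yes, this is an identity.

Claim: sin(x)cos(y) = (sin(x+y)+sin(x-y))/2.
Reasoning: sin(x+y) = sin(x)cos(y) + cos(x)sin(y) and sin(x-y) = sin(x)cos(y) - cos(x)sin(y). Adding, sin(x+y) + sin(x-y) = 2sin(x)cos(y); divide by 2.
So the two sides agree for all real values of x and y for which both sides are defined.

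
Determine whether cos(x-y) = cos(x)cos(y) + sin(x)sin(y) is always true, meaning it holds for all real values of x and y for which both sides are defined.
Claim: cos(x-y) = cos(x)cos(y) + sin(x)sin(y).
Reasoning: Replace y by -y in cos(x+y) = cos(x)cos(y) - sin(x)sin(y) and use cos(-y) = cos(y), sin(-y) = -sin(y): cos(x-y) = cos(x)cos(y) + sin(x)sin(y).
So the two sides agree for all real values of x and y for which both sides are defined.

Conclusion: Yes, this is an identity.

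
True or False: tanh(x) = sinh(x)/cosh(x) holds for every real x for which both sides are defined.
Claim: tanh(x) = sinh(x)/cosh(x).
Reasoning: tanh(x) is defined as sinh(x)/cosh(x) = (e^x - e^-x)/(e^x + e^-x); cosh(x) ≥ 1 is never zero, so this holds for every real x.
So the two sides agree for every real x for which both sides are defined.

Conclusion: True.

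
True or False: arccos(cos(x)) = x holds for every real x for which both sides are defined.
False.

Claim: arccos(cos(x)) = x.
Test a specific point where both sides are defined: x = -π/6.
LHS = arccos(cos(x)) ≈ 0.5236
RHS = x ≈ -0.5236
Since 0.5236 ≠ -0.5236, the equation fails at this point, so it cannot hold for every real x for which both sides are defined.
arccos only returns values in [0, π], so arccos(cos(x)) = x holds only for x in that interval, not for all real x.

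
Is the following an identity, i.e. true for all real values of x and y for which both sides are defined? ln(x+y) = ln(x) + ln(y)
Claim: ln(x+y) = ln(x) + ln(y).
Test a specific point where both sides are defined: x = 1, y = 2.
LHS = ln(x+y) ≈ 1.0986
RHS = ln(x) + ln(y) ≈ 0.6931
Since 1.0986 ≠ 0.6931, the equation fails at this point, so it cannot hold for all real values of x and y for which both sides are defined.
ln(x) + ln(y) = ln(xy), not ln(x+y).

Conclusion: No, this is NOT an identity.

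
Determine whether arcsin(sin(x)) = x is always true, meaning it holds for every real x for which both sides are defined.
No, this is NOT an identity.

Claim: arcsin(sin(x)) = x.
Test a specific point where both sides are defined: x = 2π/3.
LHS = arcsin(sin(x)) ≈ 1.0472
RHS = x ≈ 2.0944
Since 1.0472 ≠ 2.0944, the equation fails at this point, so it cannot hold for every real x for which both sides are defined.
arcsin only returns values in [-π/2, π/2], so arcsin(sin(x)) = x holds only for x in that interval, not for all real x.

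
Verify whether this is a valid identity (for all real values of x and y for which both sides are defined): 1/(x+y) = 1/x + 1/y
Claim: 1/(x+y) = 1/x + 1/y.
Test a specific point where both sides are defined: x = -1, y = -3.
LHS = 1/(x+y) ≈ -0.2500
RHS = 1/x + 1/y ≈ -1.3333
Since -0.2500 ≠ -1.3333, the equation fails at this point, so it cannot hold for all real values of x and y for which both sides are defined.
1/x + 1/y = (x+y)/(xy), which is not 1/(x+y).

Conclusion: No, this is NOT an identity.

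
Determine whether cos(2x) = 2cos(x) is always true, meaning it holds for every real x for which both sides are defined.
Claim: cos(2x) = 2cos(x).
Test a specific point where both sides are defined: x = -π/4.
LHS = cos(2x) ≈ 0.0000
RHS = 2cos(x) ≈ 1.4142
Since 0.0000 ≠ 1.4142, the equation fails at this point, so it cannot hold for every real x for which both sides are defined.
The correct double-angle formula is cos(2x) = cos²x - sin²x.

Conclusion: No, this is NOT an identity.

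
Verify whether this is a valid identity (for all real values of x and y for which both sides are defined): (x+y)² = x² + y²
No, this is NOT an identity.

Claim: (x+y)² = x² + y².
Test a specific point where both sides are defined: x = -1, y = 1/2.
LHS = (x+y)² ≈ 0.2500
RHS = x² + y² ≈ 1.2500
Since 0.2500 ≠ 1.2500, the equation fails at this point, so it cannot hold for all real values of x and y for which both sides are defined.
The correct expansion is (x+y)² = x² + 2xy + y²; the cross term 2xy is missing.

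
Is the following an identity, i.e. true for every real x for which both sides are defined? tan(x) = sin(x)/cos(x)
Yes, this is an identity.

Claim: tan(x) = sin(x)/cos(x).
Reasoning: For an angle x whose terminal point on the unit circle is (cos x, sin x), tan(x) is defined as the ratio (second coordinate)/(first coordinate) = sin(x)/cos(x), wherever cos(x) ≠ 0.
So the two sides agree for every real x for which both sides are defined.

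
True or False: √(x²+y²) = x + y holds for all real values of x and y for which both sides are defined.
False.

Claim: √(x²+y²) = x + y.
Test a specific point where both sides are defined: x = 3/2, y = 3.
LHS = √(x²+y²) ≈ 3.3541
RHS = x + y ≈ 4.5000
Since 3.3541 ≠ 4.5000, the equation fails at this point, so it cannot hold for all real values of x and y for which both sides are defined.
(x+y)² = x² + 2xy + y², not x² + y², so the square root does not split this way.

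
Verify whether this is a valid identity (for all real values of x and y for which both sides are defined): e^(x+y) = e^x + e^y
Claim: e^(x+y) = e^x + e^y.
Test a specific point where both sides are defined: x = 3, y = 3/2.
LHS = e^(x+y) ≈ 90.0171
RHS = e^x + e^y ≈ 24.5672
Since 90.0171 ≠ 24.5672, the equation fails at this point, so it cannot hold for all real values of x and y for which both sides are defined.
The correct rule is e^(x+y) = e^x · e^y (a product, not a sum).

Conclusion: No, this is NOT an identity.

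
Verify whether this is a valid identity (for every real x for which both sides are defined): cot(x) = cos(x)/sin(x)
Yes, this is an identity.

Claim: cot(x) = cos(x)/sin(x).
Reasoning: cot(x) is defined as 1/tan(x) = 1/(sin(x)/cos(x)) = cos(x)/sin(x), wherever sin(x) ≠ 0.
So the two sides agree for every real x for which both sides are defined.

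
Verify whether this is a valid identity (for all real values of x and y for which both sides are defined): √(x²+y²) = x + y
Claim: √(x²+y²) = x + y.
Test a specific point where both sides are defined: x = 1/2, y = 3.
LHS = √(x²+y²) ≈ 3.0414
RHS = x + y ≈ 3.5000
Since 3.0414 ≠ 3.5000, the equation fails at this point, so it cannot hold for all real values of x and y for which both sides are defined.
(x+y)² = x² + 2xy + y², not x² + y², so the square root does not split this way.

Conclusion: No, this is NOT an identity.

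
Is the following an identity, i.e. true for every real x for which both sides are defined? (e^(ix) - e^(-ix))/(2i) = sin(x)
Yes, this is an identity.

Claim: (e^(ix) - e^(-ix))/(2i) = sin(x).
Reasoning: By Euler's formula e^(ix) = cos(x) + i·sin(x) and e^(-ix) = cos(x) - i·sin(x). Subtracting cancels the cosine terms: e^(ix) - e^(-ix) = 2i·sin(x); divide by 2i.
So the two sides agree for every real x for which both sides are defined.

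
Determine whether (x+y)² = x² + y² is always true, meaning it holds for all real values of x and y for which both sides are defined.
Claim: (x+y)² = x² + y².
Test a specific point where both sides are defined: x = 1, y = 3/2.
LHS = (x+y)² ≈ 6.2500
RHS = x² + y² ≈ 3.2500
Since 6.2500 ≠ 3.2500, the equation fails at this point, so it cannot hold for all real values of x and y for which both sides are defined.
The correct expansion is (x+y)² = x² + 2xy + y²; the cross term 2xy is missing.

Conclusion: No, this is NOT an identity.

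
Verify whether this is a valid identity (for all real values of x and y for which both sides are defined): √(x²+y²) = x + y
No, this is NOT an identity.

Claim: √(x²+y²) = x + y.
Test a specific point where both sides are defined: x = 3/2, y = 1/2.
LHS = √(x²+y²) ≈ 1.5811
RHS = x + y ≈ 2.0000
Since 1.5811 ≠ 2.0000, the equation fails at this point, so it cannot hold for all real values of x and y for which both sides are defined.
(x+y)² = x² + 2xy + y², not x² + y², so the square root does not split this way.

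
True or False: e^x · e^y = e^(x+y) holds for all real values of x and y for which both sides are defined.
True.

Claim: e^x · e^y = e^(x+y).
Reasoning: This is the law of exponents for a common base: multiplying powers adds exponents. E.g. from the series, (Σ x^j/j!)(Σ y^k/k!) = Σ_m (Σ_{j+k=m} x^j y^k/(j!k!)) = Σ_m (x+y)^m/m! by the binomial theorem.
So the two sides agree for all real values of x and y for which both sides are defined.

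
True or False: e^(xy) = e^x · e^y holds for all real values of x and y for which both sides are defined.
False.

Claim: e^(xy) = e^x · e^y.
Test a specific point where both sides are defined: x = 4, y = 1.
LHS = e^(xy) ≈ 54.5982
RHS = e^x · e^y ≈ 148.4132
Since 54.5982 ≠ 148.4132, the equation fails at this point, so it cannot hold for all real values of x and y for which both sides are defined.
e^x · e^y = e^(x+y), not e^(xy).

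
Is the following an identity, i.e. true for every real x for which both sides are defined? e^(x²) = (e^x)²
Claim: e^(x²) = (e^x)².
Test a specific point where both sides are defined: x = -2.
LHS = e^(x²) ≈ 54.5982
RHS = (e^x)² ≈ 0.0183
Since 54.5982 ≠ 0.0183, the equation fails at this point, so it cannot hold for every real x for which both sides are defined.
(e^x)² = e^(2x), and 2x ≠ x² in general.

Conclusion: No, this is NOT an identity.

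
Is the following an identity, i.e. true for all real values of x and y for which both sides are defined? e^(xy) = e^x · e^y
No, this is NOT an identity.

Claim: e^(xy) = e^x · e^y.
Test a specific point where both sides are defined: x = 2, y = 1/2.
LHS = e^(xy) ≈ 2.7183
RHS = e^x · e^y ≈ 12.1825
Since 2.7183 ≠ 12.1825, the equation fails at this point, so it cannot hold for all real values of x and y for which both sides are defined.
e^x · e^y = e^(x+y), not e^(xy).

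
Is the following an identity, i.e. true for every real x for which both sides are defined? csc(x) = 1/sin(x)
Claim: csc(x) = 1/sin(x).
Reasoning: csc(x) is by definition the reciprocal of sin(x), wherever sin(x) ≠ 0.
So the two sides agree for every real x for which both sides are defined.

Conclusion: Yes, this is an identity.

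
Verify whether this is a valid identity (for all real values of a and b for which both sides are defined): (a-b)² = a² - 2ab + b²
Claim: (a-b)² = a² - 2ab + b².
Reasoning: Expand: (a-b)² = (a-b)(a-b) = a·a - a·b - b·a + b·b = a² - 2ab + b².
So the two sides agree for all real values of a and b for which both sides are defined.

Conclusion: Yes, this is an identity.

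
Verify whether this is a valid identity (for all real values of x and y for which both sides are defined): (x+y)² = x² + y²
No, this is NOT an identity.

Claim: (x+y)² = x² + y².
Test a specific point where both sides are defined: x = 3/2, y = 3/2.
LHS = (x+y)² ≈ 9.0000
RHS = x² + y² ≈ 4.5000
Since 9.0000 ≠ 4.5000, the equation fails at this point, so it cannot hold for all real values of x and y for which both sides are defined.
The correct expansion is (x+y)² = x² + 2xy + y²; the cross term 2xy is missing.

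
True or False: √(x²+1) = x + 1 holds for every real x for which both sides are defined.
Claim: √(x²+1) = x + 1.
Test a specific point where both sides are defined: x = -2.
LHS = √(x²+1) ≈ 2.2361
RHS = x + 1 ≈ -1.0000
Since 2.2361 ≠ -1.0000, the equation fails at this point, so it cannot hold for every real x for which both sides are defined.
(x+1)² = x² + 2x + 1 ≠ x² + 1 unless x = 0.

Conclusion: False.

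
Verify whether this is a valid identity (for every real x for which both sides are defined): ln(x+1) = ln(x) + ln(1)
No, this is NOT an identity.

Claim: ln(x+1) = ln(x) + ln(1).
Test a specific point where both sides are defined: x = 3/2.
LHS = ln(x+1) ≈ 0.9163
RHS = ln(x) + ln(1) ≈ 0.4055
Since 0.9163 ≠ 0.4055, the equation fails at this point, so it cannot hold for every real x for which both sides are defined.
ln(1) = 0, so the right side is just ln(x), which differs from ln(x+1).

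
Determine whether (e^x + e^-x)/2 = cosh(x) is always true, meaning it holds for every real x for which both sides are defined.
Yes, this is an identity.

Claim: (e^x + e^-x)/2 = cosh(x).
Reasoning: This is exactly the definition of the hyperbolic cosine: cosh(x) := (e^x + e^-x)/2.
So the two sides agree for every real x for which both sides are defined.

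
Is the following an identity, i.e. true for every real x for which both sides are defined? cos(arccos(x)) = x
Yes, this is an identity.

Claim: cos(arccos(x)) = x.
Reasoning: For -1 ≤ x ≤ 1 (where arccos is defined), arccos(x) is by definition an angle whose cosine equals x. Taking the cosine of that angle returns x. (Note the other order, arccos(cos x) = x, is NOT an identity.)
So the two sides agree for every real x for which both sides are defined.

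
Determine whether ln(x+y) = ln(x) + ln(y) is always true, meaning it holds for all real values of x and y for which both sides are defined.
Claim: ln(x+y) = ln(x) + ln(y).
Test a specific point where both sides are defined: x = 1/2, y = 1/2.
LHS = ln(x+y) ≈ 0.0000
RHS = ln(x) + ln(y) ≈ -1.3863
Since 0.0000 ≠ -1.3863, the equation fails at this point, so it cannot hold for all real values of x and y for which both sides are defined.
ln(x) + ln(y) = ln(xy), not ln(x+y).

Conclusion: No, this is NOT an identity.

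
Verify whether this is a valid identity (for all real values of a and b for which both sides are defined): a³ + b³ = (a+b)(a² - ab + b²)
Claim: a³ + b³ = (a+b)(a² - ab + b²).
Reasoning: Expand the right side: (a+b)(a² - ab + b²) = a³ - a²b + ab² + a²b - ab² + b³ = a³ + b³ (the middle terms cancel in pairs).
So the two sides agree for all real values of a and b for which both sides are defined.

Conclusion: Yes, this is an identity.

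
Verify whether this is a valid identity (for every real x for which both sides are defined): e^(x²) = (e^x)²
Claim: e^(x²) = (e^x)².
Test a specific point where both sides are defined: x = -2.
LHS = e^(x²) ≈ 54.5982
RHS = (e^x)² ≈ 0.0183
Since 54.5982 ≠ 0.0183, the equation fails at this point, so it cannot hold for every real x for which both sides are defined.
(e^x)² = e^(2x), and 2x ≠ x² in general.

Conclusion: No, this is NOT an identity.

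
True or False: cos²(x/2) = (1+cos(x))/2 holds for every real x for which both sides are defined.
True.

Claim: cos²(x/2) = (1+cos(x))/2.
Reasoning: Use cos(2θ) = 2cos²θ - 1 with θ = x/2: cos(x) = 2cos²(x/2) - 1. Solving for cos²(x/2) gives (1 + cos(x))/2.
So the two sides agree for every real x for which both sides are defined.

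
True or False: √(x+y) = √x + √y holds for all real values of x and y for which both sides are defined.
Claim: √(x+y) = √x + √y.
Test a specific point where both sides are defined: x = 4, y = 5.
LHS = √(x+y) ≈ 3.0000
RHS = √x + √y ≈ 4.2361
Since 3.0000 ≠ 4.2361, the equation fails at this point, so it cannot hold for all real values of x and y for which both sides are defined.
Squaring the right side gives x + 2√(xy) + y, not x + y.

Conclusion: False.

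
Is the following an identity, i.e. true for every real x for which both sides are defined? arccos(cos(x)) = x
No, this is NOT an identity.

Claim: arccos(cos(x)) = x.
Test a specific point where both sides are defined: x = -π/4.
LHS = arccos(cos(x)) ≈ 0.7854
RHS = x ≈ -0.7854
Since 0.7854 ≠ -0.7854, the equation fails at this point, so it cannot hold for every real x for which both sides are defined.
arccos only returns values in [0, π], so arccos(cos(x)) = x holds only for x in that interval, not for all real x.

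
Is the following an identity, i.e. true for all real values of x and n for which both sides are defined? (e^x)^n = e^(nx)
Yes, this is an identity.

Claim: (e^x)^n = e^(nx).
Reasoning: e^x is a positive real number, and for a positive base B and real exponent n, B^n = e^(n·ln B). With B = e^x, ln B = x, so (e^x)^n = e^(n·x).
So the two sides agree for all real values of x and n for which both sides are defined.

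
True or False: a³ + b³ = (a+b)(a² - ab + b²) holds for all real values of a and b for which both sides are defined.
Claim: a³ + b³ = (a+b)(a² - ab + b²).
Reasoning: Expand the right side: (a+b)(a² - ab + b²) = a³ - a²b + ab² + a²b - ab² + b³ = a³ + b³ (the middle terms cancel in pairs).
So the two sides agree for all real values of a and b for which both sides are defined.

Conclusion: True.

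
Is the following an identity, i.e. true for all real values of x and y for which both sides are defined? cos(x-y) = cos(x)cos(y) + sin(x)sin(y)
Claim: cos(x-y) = cos(x)cos(y) + sin(x)sin(y).
Reasoning: Replace y by -y in cos(x+y) = cos(x)cos(y) - sin(x)sin(y) and use cos(-y) = cos(y), sin(-y) = -sin(y): cos(x-y) = cos(x)cos(y) + sin(x)sin(y).
So the two sides agree for all real values of x and y for which both sides are defined.

Conclusion: Yes, this is an identity.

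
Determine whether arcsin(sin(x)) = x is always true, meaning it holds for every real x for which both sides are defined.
No, this is NOT an identity.

Claim: arcsin(sin(x)) = x.
Test a specific point where both sides are defined: x = 3π/4.
LHS = arcsin(sin(x)) ≈ 0.7854
RHS = x ≈ 2.3562
Since 0.7854 ≠ 2.3562, the equation fails at this point, so it cannot hold for every real x for which both sides are defined.
arcsin only returns values in [-π/2, π/2], so arcsin(sin(x)) = x holds only for x in that interval, not for all real x.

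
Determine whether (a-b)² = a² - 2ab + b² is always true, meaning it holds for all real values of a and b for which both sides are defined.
Yes, this is an identity.

Claim: (a-b)² = a² - 2ab + b².
Reasoning: Expand: (a-b)² = (a-b)(a-b) = a·a - a·b - b·a + b·b = a² - 2ab + b².
So the two sides agree for all real values of a and b for which both sides are defined.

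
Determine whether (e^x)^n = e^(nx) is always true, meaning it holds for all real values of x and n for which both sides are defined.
Claim: (e^x)^n = e^(nx).
Reasoning: e^x is a positive real number, and for a positive base B and real exponent n, B^n = e^(n·ln B). With B = e^x, ln B = x, so (e^x)^n = e^(n·x).
So the two sides agree for all real values of x and n for which both sides are defined.

Conclusion: Yes, this is an identity.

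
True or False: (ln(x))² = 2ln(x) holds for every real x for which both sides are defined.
False.

Claim: (ln(x))² = 2ln(x).
Test a specific point where both sides are defined: x = 3/2.
LHS = (ln(x))² ≈ 0.1644
RHS = 2ln(x) ≈ 0.8109
Since 0.1644 ≠ 0.8109, the equation fails at this point, so it cannot hold for every real x for which both sides are defined.
2ln(x) equals ln(x²), which is not the same as (ln x)².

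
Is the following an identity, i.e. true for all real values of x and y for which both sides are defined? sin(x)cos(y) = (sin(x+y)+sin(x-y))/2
Yes, this is an identity.

Claim: sin(x)cos(y) = (sin(x+y)+sin(x-y))/2.
Reasoning: sin(x+y) = sin(x)cos(y) + cos(x)sin(y) and sin(x-y) = sin(x)cos(y) - cos(x)sin(y). Adding, sin(x+y) + sin(x-y) = 2sin(x)cos(y); divide by 2.
So the two sides agree for all real values of x and y for which both sides are defined.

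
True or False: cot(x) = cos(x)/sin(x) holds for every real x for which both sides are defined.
True.

Claim: cot(x) = cos(x)/sin(x).
Reasoning: cot(x) is defined as 1/tan(x) = 1/(sin(x)/cos(x)) = cos(x)/sin(x), wherever sin(x) ≠ 0.
So the two sides agree for every real x for which both sides are defined.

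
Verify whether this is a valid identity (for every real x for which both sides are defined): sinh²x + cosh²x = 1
Claim: sinh²x + cosh²x = 1.
Test a specific point where both sides are defined: x = -2.
LHS = sinh²x + cosh²x ≈ 27.3082
RHS = 1 ≈ 1.0000
Since 27.3082 ≠ 1.0000, the equation fails at this point, so it cannot hold for every real x for which both sides are defined.
The correct hyperbolic identity is cosh²x - sinh²x = 1 (a difference); the sum sinh²x + cosh²x equals cosh(2x).

Conclusion: No, this is NOT an identity.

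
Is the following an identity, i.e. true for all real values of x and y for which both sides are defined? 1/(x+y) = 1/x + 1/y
No, this is NOT an identity.

Claim: 1/(x+y) = 1/x + 1/y.
Test a specific point where both sides are defined: x = -2, y = -1.
LHS = 1/(x+y) ≈ -0.3333
RHS = 1/x + 1/y ≈ -1.5000
Since -0.3333 ≠ -1.5000, the equation fails at this point, so it cannot hold for all real values of x and y for which both sides are defined.
1/x + 1/y = (x+y)/(xy), which is not 1/(x+y).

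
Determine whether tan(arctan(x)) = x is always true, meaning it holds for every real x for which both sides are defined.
Yes, this is an identity.

Claim: tan(arctan(x)) = x.
Reasoning: For every real x, arctan(x) is by definition the angle in (-π/2, π/2) whose tangent equals x. Taking the tangent of that angle returns x.
So the two sides agree for every real x for which both sides are defined.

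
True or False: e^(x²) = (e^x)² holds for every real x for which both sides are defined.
False.

Claim: e^(x²) = (e^x)².
Test a specific point where both sides are defined: x = 3.
LHS = e^(x²) ≈ 8103.0839
RHS = (e^x)² ≈ 403.4288
Since 8103.0839 ≠ 403.4288, the equation fails at this point, so it cannot hold for every real x for which both sides are defined.
(e^x)² = e^(2x), and 2x ≠ x² in general.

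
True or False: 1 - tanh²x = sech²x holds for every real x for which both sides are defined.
True.

Claim: 1 - tanh²x = sech²x.
Reasoning: Divide cosh²x - sinh²x = 1 through by cosh²x (never zero): 1 - tanh²x = 1/cosh²x = sech²x.
So the two sides agree for every real x for which both sides are defined.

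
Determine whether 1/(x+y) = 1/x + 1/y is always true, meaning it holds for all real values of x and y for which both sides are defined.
No, this is NOT an identity.

Claim: 1/(x+y) = 1/x + 1/y.
Test a specific point where both sides are defined: x = 4, y = -3.
LHS = 1/(x+y) ≈ 1.0000
RHS = 1/x + 1/y ≈ -0.0833
Since 1.0000 ≠ -0.0833, the equation fails at this point, so it cannot hold for all real values of x and y for which both sides are defined.
1/x + 1/y = (x+y)/(xy), which is not 1/(x+y).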